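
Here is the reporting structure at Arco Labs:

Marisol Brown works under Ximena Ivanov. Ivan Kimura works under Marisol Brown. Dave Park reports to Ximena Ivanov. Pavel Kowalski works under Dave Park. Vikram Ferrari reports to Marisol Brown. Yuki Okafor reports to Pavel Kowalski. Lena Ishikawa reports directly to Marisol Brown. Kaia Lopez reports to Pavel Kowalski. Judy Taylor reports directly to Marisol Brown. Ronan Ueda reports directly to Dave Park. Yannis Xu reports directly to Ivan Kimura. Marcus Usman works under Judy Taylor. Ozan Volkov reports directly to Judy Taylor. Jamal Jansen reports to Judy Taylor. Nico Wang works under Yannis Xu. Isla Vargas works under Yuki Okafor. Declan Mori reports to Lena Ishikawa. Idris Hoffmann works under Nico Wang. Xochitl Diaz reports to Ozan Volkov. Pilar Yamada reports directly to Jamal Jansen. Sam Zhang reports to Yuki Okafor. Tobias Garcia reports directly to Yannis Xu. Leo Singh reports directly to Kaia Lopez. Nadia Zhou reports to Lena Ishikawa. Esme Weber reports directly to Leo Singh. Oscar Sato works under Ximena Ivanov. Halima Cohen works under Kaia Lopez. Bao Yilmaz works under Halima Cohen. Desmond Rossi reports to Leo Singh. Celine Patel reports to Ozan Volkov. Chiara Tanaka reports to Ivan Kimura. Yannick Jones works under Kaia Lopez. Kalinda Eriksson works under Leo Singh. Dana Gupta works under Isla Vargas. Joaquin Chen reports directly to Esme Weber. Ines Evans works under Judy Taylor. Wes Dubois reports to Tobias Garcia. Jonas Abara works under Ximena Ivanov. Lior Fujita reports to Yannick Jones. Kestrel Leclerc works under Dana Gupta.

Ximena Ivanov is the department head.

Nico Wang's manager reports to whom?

Nico Wang reports to Yannis Xu, and Yannis Xu reports to Ivan Kimura. So Nico Wang's skip-level manager is Ivan Kimura.

Ivan Kimura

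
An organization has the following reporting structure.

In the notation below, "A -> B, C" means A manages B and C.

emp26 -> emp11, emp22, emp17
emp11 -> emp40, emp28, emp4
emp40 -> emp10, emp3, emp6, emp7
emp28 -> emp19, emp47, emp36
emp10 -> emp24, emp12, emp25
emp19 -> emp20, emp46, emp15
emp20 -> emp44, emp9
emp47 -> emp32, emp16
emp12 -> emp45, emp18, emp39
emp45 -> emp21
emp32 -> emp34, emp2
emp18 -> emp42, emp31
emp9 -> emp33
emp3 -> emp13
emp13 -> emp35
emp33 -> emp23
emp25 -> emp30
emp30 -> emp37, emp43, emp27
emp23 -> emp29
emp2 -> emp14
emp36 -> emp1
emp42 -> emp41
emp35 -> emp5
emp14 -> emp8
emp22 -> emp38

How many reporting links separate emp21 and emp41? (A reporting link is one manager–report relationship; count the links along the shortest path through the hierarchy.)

5

emp21 is 2 levels below emp12, and emp41 is 3 levels below emp12 (their lowest common manager). The shortest path runs up from emp21 to emp12 and back down to emp41: 2 + 3 = 5 links.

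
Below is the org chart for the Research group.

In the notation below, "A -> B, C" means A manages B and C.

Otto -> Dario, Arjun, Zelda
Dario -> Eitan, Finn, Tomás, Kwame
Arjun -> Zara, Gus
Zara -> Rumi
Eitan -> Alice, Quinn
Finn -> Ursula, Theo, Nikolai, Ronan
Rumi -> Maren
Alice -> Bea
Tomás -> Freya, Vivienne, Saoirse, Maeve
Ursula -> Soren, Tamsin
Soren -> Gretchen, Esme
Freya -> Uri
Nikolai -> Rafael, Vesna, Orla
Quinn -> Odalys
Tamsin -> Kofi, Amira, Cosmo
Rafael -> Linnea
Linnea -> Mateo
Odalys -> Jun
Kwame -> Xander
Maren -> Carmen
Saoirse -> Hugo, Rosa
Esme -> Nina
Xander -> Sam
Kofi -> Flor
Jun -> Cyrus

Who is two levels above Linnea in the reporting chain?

Linnea reports to Rafael, and Rafael reports to Nikolai. So Linnea's skip-level manager is Nikolai.

Nikolai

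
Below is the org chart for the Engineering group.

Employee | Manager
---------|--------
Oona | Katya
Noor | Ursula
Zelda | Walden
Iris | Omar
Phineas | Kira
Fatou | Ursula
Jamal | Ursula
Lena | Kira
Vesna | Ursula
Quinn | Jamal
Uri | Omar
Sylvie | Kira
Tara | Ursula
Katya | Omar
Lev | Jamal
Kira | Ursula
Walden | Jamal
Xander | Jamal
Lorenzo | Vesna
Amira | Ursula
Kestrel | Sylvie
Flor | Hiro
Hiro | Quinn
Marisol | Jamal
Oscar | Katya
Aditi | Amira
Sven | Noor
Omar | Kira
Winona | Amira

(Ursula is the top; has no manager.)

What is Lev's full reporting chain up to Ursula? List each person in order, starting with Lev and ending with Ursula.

Lev -> Jamal -> Ursula

Lev reports to Jamal. Jamal reports to Ursula. Ursula is at the top.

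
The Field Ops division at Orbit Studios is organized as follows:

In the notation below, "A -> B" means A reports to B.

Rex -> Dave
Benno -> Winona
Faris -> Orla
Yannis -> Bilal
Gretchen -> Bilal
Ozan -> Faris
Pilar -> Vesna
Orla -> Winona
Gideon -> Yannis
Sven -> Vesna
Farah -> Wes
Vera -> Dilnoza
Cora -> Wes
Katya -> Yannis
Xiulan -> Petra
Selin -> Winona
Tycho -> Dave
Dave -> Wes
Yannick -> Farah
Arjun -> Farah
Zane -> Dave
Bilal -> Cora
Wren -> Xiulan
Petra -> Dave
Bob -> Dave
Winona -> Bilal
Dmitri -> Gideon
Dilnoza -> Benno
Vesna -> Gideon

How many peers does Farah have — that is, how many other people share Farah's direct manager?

2

Farah reports to Wes. Wes's other direct reports are Cora, Dave — 2 peers.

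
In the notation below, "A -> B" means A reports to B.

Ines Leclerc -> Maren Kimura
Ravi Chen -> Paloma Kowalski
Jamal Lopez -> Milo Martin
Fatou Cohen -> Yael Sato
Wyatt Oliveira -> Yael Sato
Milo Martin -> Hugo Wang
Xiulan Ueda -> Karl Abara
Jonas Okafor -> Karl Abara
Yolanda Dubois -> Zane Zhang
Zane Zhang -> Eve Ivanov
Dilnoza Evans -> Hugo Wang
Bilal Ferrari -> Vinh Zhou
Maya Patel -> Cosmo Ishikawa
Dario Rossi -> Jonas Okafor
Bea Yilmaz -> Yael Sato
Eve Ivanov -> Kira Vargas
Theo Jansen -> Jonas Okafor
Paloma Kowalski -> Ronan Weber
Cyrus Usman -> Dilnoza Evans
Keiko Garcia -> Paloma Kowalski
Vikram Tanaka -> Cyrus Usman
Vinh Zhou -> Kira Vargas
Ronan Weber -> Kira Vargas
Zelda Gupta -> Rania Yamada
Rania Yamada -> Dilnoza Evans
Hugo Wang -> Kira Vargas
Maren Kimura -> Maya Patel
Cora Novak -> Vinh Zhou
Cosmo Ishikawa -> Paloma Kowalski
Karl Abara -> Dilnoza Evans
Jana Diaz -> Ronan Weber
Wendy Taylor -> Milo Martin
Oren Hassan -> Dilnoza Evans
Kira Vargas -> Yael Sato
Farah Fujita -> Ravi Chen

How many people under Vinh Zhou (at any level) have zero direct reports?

2

The people in Vinh Zhou's organization with no one reporting to them are Cora Novak, Bilal Ferrari. That is 2.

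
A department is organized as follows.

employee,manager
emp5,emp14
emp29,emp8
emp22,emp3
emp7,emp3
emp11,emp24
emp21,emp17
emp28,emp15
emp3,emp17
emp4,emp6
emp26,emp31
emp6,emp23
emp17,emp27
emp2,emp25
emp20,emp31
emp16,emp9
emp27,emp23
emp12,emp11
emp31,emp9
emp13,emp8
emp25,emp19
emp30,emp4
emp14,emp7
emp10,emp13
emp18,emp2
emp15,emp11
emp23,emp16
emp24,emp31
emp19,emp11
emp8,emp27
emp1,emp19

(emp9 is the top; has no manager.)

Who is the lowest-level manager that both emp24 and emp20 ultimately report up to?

emp24's chain of managers is emp31, emp9. emp20's chain of managers is emp31, emp9. The first manager that appears in both chains is emp31.

emp31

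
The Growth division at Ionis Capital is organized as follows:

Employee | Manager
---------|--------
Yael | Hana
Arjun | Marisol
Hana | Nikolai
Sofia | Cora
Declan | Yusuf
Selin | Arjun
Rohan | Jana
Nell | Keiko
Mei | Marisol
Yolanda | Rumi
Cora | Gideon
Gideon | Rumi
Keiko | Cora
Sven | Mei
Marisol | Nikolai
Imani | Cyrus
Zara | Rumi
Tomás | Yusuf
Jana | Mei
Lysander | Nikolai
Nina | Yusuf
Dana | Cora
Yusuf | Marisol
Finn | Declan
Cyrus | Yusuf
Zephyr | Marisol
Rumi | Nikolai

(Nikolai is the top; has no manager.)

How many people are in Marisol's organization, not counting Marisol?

14

Marisol directly manages Mei, Yusuf, Arjun, Zephyr. Under Mei: Sven, Jana, Rohan (3). Under Yusuf: Nina, Tomás, Declan, Finn, Cyrus, Imani (6). Under Arjun: Selin (1). Zephyr has no reports. So Marisol's organization is 4 direct reports plus everyone under them: 4 + 7 + 2 + 1 = 14.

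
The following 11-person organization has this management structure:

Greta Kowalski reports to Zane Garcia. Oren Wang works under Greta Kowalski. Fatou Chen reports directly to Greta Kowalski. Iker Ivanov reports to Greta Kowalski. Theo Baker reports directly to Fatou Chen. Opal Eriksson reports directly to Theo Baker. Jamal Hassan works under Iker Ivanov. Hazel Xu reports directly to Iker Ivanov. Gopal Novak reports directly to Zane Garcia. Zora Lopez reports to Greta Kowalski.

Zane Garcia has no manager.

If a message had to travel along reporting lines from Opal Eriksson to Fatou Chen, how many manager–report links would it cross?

2

Opal Eriksson is in Fatou Chen's organization: the chain from Opal Eriksson up to Fatou Chen is Opal Eriksson → Theo Baker → Fatou Chen, which is 2 links.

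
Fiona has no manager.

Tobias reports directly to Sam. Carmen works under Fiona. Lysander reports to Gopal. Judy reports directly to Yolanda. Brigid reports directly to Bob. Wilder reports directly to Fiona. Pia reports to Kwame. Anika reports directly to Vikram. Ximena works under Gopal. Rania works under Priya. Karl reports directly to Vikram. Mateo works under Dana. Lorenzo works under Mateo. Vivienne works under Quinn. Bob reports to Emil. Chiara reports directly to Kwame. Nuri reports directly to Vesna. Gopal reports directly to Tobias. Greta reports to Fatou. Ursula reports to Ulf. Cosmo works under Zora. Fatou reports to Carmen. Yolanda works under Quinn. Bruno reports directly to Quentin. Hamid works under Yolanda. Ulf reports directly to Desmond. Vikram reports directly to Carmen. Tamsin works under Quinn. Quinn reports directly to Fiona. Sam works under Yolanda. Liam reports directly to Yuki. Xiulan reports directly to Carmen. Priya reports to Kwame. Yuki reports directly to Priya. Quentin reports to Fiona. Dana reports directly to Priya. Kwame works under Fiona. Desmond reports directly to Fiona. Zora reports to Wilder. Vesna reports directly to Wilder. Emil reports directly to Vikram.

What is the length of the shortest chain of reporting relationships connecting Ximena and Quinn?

5

Ximena is in Quinn's organization: the chain from Ximena up to Quinn is Ximena → Gopal → Tobias → Sam → Yolanda → Quinn, which is 5 links.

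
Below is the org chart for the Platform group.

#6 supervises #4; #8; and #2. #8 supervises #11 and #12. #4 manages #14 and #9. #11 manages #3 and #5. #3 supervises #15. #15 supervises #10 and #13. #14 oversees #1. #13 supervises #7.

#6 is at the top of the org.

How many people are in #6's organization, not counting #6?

#6 directly manages #2, #8, #4. #2 has no reports. Under #8: #12, #11, #5, #3, #15, #10, #13, #7 (8). Under #4: #9, #14, #1 (3). So #6's organization is 3 direct reports plus everyone under them: 1 + 9 + 4 = 14.

14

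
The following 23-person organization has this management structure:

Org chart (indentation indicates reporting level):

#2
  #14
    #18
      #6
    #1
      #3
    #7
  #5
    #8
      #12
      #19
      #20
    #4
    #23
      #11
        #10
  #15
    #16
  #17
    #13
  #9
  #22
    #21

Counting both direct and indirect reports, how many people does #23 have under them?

#23 directly manages #11. Under #11: #10 (1). That's 2 in total.

2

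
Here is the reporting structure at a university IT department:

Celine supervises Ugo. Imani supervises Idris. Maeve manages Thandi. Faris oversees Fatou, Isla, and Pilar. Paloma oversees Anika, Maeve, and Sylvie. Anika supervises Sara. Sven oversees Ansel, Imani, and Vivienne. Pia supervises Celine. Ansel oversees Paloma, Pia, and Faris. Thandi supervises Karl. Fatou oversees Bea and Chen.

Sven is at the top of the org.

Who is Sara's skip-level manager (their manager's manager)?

Paloma

Sara reports to Anika, and Anika reports to Paloma. So Sara's skip-level manager is Paloma.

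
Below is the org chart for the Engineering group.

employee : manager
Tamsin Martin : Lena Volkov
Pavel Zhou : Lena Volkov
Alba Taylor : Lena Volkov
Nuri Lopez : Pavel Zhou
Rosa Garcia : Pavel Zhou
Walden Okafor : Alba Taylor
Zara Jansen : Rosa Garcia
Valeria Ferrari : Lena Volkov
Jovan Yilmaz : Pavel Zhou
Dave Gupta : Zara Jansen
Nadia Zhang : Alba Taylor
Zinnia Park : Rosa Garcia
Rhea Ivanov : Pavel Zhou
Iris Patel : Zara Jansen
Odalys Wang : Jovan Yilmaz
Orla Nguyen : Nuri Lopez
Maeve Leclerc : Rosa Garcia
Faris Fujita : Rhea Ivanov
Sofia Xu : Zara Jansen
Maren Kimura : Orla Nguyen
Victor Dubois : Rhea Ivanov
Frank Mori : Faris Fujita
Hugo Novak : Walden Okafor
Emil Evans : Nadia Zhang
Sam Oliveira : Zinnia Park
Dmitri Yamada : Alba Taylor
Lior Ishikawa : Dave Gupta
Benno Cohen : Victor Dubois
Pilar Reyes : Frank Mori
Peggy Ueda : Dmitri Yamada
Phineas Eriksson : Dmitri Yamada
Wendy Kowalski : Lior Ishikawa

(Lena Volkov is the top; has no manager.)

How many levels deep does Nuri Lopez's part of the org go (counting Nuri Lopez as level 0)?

The longest chain under Nuri Lopez runs Nuri Lopez → Orla Nguyen → Maren Kimura, which is 2 levels below Nuri Lopez.

2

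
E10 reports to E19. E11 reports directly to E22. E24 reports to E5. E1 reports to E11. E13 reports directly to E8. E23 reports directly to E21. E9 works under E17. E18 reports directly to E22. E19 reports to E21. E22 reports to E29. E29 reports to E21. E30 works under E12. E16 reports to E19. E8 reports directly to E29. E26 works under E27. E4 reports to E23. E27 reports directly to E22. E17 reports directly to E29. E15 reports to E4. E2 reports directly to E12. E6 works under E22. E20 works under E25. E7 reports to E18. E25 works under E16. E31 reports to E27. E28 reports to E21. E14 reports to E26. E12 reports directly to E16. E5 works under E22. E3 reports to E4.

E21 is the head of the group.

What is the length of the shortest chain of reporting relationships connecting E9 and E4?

E9 is 3 levels below E21, and E4 is 2 levels below E21 (their lowest common manager). The shortest path runs up from E9 to E21 and back down to E4: 3 + 2 = 5 links.

5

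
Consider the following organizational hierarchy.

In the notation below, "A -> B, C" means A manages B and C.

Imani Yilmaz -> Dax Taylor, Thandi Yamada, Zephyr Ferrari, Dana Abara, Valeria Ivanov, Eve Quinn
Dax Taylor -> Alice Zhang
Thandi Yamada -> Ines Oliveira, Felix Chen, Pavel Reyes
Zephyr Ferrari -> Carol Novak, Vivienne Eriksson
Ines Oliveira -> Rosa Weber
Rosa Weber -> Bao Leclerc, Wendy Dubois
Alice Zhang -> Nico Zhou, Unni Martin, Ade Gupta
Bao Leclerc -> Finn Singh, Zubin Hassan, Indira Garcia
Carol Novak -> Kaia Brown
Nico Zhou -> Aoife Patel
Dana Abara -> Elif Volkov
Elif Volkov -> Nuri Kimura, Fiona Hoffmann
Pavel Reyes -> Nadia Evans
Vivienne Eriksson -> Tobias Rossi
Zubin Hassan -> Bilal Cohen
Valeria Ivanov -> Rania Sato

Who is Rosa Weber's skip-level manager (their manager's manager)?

Rosa Weber reports to Ines Oliveira, and Ines Oliveira reports to Thandi Yamada. So Rosa Weber's skip-level manager is Thandi Yamada.

Thandi Yamada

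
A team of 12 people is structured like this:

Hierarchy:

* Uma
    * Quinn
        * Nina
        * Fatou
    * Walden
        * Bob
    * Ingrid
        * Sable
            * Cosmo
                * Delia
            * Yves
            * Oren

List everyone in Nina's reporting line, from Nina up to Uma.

Nina reports to Quinn. Quinn reports to Uma. Uma is at the top.

Nina -> Quinn -> Uma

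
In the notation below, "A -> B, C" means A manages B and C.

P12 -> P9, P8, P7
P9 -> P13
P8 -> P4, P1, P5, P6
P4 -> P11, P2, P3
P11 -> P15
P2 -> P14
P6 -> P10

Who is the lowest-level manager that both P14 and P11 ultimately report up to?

P14's chain of managers is P2, P4, P8, P12. P11's chain of managers is P4, P8, P12. The first manager that appears in both chains is P4.

P4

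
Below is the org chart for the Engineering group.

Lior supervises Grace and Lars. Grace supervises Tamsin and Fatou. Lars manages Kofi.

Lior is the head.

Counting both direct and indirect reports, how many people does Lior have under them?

5

Lior directly manages Grace, Lars. Under Grace: Fatou, Tamsin (2). Under Lars: Kofi (1). So Lior's organization is 2 direct reports plus everyone under them: 3 + 2 = 5.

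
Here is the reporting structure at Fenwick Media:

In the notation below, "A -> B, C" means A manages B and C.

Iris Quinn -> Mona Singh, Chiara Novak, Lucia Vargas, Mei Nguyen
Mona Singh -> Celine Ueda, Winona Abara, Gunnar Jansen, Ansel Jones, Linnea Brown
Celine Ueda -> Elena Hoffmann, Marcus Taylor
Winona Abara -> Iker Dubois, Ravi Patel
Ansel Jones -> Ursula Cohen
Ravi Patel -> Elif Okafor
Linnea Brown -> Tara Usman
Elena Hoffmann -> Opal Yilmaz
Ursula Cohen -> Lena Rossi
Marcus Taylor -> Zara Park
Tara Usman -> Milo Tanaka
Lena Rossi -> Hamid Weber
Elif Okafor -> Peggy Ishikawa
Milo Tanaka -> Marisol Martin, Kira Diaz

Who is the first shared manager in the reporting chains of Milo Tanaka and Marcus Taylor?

Milo Tanaka's chain of managers is Tara Usman, Linnea Brown, Mona Singh, Iris Quinn. Marcus Taylor's chain of managers is Celine Ueda, Mona Singh, Iris Quinn. The first manager that appears in both chains is Mona Singh.

Mona Singh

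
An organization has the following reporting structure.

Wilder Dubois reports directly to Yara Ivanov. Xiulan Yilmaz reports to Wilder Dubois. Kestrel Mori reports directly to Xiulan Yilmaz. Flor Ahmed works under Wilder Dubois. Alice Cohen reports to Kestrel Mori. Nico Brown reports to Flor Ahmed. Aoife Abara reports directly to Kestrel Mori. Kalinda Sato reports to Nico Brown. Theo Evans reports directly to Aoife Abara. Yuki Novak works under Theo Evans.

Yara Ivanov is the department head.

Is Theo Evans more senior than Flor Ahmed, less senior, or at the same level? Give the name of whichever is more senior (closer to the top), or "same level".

Flor Ahmed

Theo Evans is 5 levels below Yara Ivanov; Flor Ahmed is 2. Flor Ahmed is higher.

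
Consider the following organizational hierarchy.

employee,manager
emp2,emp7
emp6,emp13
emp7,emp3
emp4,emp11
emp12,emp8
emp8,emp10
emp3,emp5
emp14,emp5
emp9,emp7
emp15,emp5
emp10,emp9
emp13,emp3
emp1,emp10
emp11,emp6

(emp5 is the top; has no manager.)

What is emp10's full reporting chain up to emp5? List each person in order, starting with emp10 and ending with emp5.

emp10 -> emp9 -> emp7 -> emp3 -> emp5

emp10 reports to emp9. emp9 reports to emp7. emp7 reports to emp3. emp3 reports to emp5. emp5 is at the top.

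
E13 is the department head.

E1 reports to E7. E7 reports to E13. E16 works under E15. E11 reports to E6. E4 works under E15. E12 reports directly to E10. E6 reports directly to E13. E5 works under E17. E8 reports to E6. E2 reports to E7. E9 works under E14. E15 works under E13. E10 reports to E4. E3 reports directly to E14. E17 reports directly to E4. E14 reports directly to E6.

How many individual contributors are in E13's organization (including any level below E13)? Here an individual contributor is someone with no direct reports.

The people in E13's organization with no one reporting to them are E1, E2, E11, E3, E9, E8, E16, E5, E12. That is 9.

9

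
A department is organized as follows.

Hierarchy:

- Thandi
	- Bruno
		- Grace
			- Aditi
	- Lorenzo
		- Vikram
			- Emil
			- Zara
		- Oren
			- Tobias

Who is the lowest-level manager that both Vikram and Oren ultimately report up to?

Vikram's chain of managers is Lorenzo, Thandi. Oren's chain of managers is Lorenzo, Thandi. The first manager that appears in both chains is Lorenzo.

Lorenzo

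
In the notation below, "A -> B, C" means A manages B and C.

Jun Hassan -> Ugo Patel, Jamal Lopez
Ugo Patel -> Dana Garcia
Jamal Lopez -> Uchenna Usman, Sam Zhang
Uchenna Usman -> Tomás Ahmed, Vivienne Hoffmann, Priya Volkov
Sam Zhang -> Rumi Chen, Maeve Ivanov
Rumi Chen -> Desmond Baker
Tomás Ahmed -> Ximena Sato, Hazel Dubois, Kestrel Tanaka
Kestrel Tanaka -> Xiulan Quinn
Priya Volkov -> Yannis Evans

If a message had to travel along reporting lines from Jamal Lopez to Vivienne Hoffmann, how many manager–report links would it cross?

2

Vivienne Hoffmann is in Jamal Lopez's organization: the chain from Vivienne Hoffmann up to Jamal Lopez is Vivienne Hoffmann → Uchenna Usman → Jamal Lopez, which is 2 links.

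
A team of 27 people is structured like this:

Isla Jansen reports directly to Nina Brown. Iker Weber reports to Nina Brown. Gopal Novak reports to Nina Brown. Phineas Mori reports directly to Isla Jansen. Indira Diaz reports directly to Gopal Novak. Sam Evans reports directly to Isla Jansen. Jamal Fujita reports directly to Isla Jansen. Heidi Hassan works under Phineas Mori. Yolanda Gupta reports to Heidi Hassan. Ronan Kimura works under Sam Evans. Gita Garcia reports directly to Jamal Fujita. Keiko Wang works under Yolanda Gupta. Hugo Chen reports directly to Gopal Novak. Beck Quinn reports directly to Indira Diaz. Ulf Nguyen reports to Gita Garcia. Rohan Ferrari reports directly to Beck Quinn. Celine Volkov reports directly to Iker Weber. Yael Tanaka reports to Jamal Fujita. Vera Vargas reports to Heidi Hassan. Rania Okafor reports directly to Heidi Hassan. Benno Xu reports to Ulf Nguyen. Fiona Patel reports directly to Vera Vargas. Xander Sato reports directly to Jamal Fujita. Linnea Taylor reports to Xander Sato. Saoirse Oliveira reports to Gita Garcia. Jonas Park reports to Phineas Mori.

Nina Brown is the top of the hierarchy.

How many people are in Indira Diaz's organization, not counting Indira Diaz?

Indira Diaz directly manages Beck Quinn. Under Beck Quinn: Rohan Ferrari (1). That's 2 in total.

2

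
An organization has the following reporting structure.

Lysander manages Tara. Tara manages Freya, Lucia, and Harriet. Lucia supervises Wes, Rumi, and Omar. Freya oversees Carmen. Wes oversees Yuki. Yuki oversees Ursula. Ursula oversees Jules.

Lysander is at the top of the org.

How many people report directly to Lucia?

3

Lucia directly manages Omar, Wes, Rumi. That is 3 direct reports.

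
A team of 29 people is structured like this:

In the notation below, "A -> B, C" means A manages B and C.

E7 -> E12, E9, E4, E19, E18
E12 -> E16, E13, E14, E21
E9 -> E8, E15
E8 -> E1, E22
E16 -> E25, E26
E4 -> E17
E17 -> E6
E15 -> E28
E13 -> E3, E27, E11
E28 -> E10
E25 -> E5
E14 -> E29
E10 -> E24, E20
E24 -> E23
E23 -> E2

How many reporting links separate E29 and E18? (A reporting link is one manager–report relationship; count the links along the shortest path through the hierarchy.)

4

E29 is 3 levels below E7, and E18 is 1 level below E7 (their lowest common manager). The shortest path runs up from E29 to E7 and back down to E18: 3 + 1 = 4 links.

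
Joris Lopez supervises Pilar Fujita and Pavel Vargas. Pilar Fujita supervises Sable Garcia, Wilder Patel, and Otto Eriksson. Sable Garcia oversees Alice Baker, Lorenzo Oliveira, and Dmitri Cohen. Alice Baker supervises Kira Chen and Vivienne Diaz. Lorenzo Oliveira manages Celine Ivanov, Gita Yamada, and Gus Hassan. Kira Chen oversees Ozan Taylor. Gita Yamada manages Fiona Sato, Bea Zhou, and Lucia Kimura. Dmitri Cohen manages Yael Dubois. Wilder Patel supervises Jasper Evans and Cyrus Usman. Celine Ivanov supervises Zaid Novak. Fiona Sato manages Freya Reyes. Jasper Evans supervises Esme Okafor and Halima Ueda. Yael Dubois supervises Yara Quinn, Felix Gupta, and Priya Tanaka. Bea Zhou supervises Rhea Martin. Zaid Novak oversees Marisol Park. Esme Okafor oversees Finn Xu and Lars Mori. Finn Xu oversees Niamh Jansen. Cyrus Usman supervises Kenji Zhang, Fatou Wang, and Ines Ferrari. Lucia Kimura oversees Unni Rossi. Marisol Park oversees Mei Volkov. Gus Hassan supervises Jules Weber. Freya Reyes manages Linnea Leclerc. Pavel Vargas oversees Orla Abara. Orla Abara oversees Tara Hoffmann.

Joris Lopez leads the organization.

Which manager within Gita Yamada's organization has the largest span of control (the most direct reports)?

Direct-report counts within Gita Yamada's organization: Gita Yamada has 3; Lucia Kimura has 1; Bea Zhou has 1; Fiona Sato has 1; Freya Reyes has 1. The largest is 3, held by Gita Yamada.

Gita Yamada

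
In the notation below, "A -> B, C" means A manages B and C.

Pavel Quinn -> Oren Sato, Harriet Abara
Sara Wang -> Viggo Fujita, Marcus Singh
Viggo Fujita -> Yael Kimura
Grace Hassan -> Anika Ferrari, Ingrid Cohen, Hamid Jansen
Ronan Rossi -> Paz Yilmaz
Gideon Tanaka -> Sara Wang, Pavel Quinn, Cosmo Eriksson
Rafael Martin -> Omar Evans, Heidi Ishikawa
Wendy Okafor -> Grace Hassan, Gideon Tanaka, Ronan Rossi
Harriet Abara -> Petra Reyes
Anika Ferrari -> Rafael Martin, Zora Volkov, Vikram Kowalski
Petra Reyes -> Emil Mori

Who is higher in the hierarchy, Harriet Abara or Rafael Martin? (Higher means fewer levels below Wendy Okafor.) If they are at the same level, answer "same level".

same level

Both Harriet Abara and Rafael Martin are 3 levels below Wendy Okafor.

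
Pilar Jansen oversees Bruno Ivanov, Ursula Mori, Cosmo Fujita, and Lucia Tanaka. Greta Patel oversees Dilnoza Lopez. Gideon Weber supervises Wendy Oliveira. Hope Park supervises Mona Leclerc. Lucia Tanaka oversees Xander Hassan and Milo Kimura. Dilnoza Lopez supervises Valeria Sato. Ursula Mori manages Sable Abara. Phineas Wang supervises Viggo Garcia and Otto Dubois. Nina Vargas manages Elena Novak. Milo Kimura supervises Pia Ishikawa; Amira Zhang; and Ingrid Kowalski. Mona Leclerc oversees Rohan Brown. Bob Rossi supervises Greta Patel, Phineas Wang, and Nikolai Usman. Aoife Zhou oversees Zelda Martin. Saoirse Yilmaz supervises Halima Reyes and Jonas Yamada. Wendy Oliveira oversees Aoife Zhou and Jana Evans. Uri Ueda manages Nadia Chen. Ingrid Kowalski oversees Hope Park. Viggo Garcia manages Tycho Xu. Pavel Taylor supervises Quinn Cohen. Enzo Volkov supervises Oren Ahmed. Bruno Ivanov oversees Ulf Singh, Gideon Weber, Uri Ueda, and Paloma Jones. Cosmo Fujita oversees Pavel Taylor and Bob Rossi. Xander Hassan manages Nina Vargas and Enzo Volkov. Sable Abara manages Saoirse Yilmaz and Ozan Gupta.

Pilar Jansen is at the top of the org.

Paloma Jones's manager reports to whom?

Paloma Jones reports to Bruno Ivanov, and Bruno Ivanov reports to Pilar Jansen. So Paloma Jones's skip-level manager is Pilar Jansen.

Pilar Jansen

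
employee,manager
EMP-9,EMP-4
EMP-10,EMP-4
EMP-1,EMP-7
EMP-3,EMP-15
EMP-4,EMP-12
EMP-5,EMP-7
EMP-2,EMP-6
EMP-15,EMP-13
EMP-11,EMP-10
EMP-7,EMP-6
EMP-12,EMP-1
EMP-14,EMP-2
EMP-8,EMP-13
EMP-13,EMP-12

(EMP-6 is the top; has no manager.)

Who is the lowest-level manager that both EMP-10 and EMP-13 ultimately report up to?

EMP-10's chain of managers is EMP-4, EMP-12, EMP-1, EMP-7, EMP-6. EMP-13's chain of managers is EMP-12, EMP-1, EMP-7, EMP-6. The first manager that appears in both chains is EMP-12.

EMP-12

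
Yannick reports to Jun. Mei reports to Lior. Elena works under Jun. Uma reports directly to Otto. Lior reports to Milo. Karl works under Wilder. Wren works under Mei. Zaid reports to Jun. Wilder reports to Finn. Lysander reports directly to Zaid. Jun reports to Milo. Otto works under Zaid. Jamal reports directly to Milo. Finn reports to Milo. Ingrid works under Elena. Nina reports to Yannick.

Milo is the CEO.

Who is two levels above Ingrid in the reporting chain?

Jun

Ingrid reports to Elena, and Elena reports to Jun. So Ingrid's skip-level manager is Jun.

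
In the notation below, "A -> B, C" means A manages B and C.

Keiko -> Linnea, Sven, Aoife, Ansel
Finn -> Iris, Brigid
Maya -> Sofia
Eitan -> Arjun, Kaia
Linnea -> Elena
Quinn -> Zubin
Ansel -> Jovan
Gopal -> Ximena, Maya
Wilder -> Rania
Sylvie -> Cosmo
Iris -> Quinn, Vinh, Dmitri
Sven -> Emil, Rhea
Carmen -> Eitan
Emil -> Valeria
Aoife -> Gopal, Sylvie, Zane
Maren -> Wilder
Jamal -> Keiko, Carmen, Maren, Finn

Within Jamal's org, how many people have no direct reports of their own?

The people in Jamal's organization with no one reporting to them are Brigid, Dmitri, Vinh, Zubin, Rania, Kaia, Arjun, Jovan, Zane, Cosmo, Sofia, Ximena, Rhea, Valeria, Elena. That is 15.

15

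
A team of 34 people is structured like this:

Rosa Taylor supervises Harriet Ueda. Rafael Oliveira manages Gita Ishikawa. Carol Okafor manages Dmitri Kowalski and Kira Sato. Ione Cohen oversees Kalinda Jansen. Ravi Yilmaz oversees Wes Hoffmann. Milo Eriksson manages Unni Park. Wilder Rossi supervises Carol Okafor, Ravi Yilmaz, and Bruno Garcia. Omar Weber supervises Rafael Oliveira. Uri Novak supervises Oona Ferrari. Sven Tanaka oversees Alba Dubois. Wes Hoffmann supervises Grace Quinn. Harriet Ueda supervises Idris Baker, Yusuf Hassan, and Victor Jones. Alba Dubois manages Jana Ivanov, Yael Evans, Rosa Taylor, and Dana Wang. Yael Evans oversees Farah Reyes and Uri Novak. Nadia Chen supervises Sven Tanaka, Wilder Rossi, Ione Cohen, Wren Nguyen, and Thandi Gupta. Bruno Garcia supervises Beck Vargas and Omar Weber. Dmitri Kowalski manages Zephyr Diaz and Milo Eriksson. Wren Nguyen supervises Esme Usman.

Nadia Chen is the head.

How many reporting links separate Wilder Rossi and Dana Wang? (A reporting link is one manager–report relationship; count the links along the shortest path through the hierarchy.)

4

Wilder Rossi is 1 level below Nadia Chen, and Dana Wang is 3 levels below Nadia Chen (their lowest common manager). The shortest path runs up from Wilder Rossi to Nadia Chen and back down to Dana Wang: 1 + 3 = 4 links.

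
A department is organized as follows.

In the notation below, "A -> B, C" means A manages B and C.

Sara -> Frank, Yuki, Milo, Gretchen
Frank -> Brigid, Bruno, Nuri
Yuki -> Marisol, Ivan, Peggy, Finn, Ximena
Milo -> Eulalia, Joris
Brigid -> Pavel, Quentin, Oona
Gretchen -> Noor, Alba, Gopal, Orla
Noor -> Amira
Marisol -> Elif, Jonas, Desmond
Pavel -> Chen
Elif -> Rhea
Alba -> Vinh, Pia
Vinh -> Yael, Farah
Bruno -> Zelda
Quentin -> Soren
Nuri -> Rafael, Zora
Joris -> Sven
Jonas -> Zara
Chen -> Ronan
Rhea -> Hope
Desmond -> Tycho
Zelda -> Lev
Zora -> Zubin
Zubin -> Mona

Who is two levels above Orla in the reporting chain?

Orla reports to Gretchen, and Gretchen reports to Sara. So Orla's skip-level manager is Sara.

Sara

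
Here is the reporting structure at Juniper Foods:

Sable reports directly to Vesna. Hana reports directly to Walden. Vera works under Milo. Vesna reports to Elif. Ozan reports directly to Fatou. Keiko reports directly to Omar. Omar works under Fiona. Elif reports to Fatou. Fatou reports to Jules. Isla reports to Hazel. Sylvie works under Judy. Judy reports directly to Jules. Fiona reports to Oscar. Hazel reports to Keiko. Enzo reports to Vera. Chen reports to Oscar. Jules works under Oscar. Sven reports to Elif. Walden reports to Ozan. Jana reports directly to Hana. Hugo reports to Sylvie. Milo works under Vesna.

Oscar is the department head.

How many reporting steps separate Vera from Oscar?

Chain from Vera up to Oscar: Vera → Milo → Vesna → Elif → Fatou → Jules → Oscar. That is 6 steps up, so Vera is 6 levels below Oscar.

6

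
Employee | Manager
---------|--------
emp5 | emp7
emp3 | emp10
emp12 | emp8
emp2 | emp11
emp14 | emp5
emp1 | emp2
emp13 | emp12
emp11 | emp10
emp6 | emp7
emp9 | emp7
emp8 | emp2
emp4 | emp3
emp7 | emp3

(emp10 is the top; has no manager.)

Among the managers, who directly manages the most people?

emp7

Direct-report counts: emp10 has 2; emp11 has 1; emp2 has 2; emp8 has 1; emp12 has 1; emp3 has 2; emp7 has 3; emp5 has 1. The largest is 3, held by emp7.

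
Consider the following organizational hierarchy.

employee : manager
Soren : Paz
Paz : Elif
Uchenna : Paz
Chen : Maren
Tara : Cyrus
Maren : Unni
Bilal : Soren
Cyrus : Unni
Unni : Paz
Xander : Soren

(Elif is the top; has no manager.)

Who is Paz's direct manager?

Paz reports directly to Elif.

Elif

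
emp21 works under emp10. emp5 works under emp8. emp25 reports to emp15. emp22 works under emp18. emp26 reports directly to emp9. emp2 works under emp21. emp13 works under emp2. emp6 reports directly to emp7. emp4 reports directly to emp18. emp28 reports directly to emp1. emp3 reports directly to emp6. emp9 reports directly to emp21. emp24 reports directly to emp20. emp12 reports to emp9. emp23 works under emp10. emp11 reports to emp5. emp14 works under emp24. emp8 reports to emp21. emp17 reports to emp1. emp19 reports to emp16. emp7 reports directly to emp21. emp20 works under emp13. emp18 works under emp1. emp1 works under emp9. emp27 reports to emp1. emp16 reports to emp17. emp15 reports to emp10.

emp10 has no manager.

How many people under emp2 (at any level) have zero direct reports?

1

The only person in emp2's organization with no one reporting to them is emp14. That is 1.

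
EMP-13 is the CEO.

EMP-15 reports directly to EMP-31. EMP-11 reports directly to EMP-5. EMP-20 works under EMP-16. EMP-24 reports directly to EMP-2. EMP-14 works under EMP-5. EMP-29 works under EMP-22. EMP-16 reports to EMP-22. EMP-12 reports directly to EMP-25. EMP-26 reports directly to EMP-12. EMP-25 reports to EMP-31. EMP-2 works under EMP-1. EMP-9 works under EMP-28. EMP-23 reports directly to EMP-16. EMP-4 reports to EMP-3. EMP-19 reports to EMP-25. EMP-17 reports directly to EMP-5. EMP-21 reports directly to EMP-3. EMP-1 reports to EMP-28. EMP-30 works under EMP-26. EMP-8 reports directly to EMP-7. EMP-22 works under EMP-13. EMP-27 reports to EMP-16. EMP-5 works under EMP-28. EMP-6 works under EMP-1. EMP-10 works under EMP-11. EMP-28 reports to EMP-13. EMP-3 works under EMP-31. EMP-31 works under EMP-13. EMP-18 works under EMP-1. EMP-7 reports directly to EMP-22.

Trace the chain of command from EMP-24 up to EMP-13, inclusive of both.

EMP-24 -> EMP-2 -> EMP-1 -> EMP-28 -> EMP-13

EMP-24 reports to EMP-2. EMP-2 reports to EMP-1. EMP-1 reports to EMP-28. EMP-28 reports to EMP-13. EMP-13 is at the top.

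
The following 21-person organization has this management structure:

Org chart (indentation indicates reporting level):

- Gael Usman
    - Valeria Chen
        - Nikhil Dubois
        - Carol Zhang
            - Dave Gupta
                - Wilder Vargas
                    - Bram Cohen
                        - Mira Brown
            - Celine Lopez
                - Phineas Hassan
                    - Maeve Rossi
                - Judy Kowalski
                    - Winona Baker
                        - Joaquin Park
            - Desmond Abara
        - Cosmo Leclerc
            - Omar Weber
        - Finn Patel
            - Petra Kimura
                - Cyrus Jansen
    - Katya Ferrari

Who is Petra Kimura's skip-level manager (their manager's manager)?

Petra Kimura reports to Finn Patel, and Finn Patel reports to Valeria Chen. So Petra Kimura's skip-level manager is Valeria Chen.

Valeria Chen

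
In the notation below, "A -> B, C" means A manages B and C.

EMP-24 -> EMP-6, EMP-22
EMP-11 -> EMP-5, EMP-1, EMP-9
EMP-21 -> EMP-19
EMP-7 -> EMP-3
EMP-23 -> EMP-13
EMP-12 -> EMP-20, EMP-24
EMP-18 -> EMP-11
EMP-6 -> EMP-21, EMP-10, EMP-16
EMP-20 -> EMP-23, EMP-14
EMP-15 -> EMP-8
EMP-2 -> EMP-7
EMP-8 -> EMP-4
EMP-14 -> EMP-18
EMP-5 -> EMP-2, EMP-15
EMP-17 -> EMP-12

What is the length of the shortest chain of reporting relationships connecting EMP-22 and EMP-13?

5

EMP-22 is 2 levels below EMP-12, and EMP-13 is 3 levels below EMP-12 (their lowest common manager). The shortest path runs up from EMP-22 to EMP-12 and back down to EMP-13: 2 + 3 = 5 links.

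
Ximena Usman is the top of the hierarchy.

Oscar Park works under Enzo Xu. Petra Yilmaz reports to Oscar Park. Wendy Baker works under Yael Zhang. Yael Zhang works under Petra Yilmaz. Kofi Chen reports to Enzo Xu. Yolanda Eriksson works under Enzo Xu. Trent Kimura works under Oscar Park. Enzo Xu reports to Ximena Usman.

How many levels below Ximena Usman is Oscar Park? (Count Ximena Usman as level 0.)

Chain from Oscar Park up to Ximena Usman: Oscar Park → Enzo Xu → Ximena Usman. That is 2 steps up, so Oscar Park is 2 levels below Ximena Usman.

2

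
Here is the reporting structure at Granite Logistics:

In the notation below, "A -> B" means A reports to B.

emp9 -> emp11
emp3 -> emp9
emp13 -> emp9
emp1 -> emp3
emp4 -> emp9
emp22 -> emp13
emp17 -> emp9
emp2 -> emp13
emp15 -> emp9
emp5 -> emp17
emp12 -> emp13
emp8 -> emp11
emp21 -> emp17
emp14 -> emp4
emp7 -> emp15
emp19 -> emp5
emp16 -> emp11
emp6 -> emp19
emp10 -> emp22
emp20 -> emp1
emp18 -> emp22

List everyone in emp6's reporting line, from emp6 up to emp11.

emp6 -> emp19 -> emp5 -> emp17 -> emp9 -> emp11

emp6 reports to emp19. emp19 reports to emp5. emp5 reports to emp17. emp17 reports to emp9. emp9 reports to emp11. emp11 is at the top.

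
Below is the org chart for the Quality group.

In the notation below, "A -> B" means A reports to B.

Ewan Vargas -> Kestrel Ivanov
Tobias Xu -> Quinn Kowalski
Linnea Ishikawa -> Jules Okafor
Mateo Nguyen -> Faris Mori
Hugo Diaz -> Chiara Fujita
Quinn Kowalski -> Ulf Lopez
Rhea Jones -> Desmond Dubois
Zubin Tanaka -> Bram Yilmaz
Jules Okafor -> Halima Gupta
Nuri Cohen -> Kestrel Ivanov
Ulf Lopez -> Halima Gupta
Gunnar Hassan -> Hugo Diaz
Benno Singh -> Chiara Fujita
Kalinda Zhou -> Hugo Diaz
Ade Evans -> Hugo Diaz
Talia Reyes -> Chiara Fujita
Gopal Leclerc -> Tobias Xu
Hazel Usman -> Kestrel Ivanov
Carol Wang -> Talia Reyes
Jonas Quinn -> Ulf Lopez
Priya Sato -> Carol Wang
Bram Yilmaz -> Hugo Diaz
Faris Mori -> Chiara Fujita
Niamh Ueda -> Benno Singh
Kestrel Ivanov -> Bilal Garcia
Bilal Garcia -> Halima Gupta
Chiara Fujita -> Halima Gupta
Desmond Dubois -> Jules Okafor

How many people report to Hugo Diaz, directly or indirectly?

5

Hugo Diaz directly manages Ade Evans, Bram Yilmaz, Gunnar Hassan, Kalinda Zhou. Ade Evans has no reports. Under Bram Yilmaz: Zubin Tanaka (1). Gunnar Hassan has no reports. Kalinda Zhou has no reports. So Hugo Diaz's organization is 4 direct reports plus everyone under them: 1 + 2 + 1 + 1 = 5.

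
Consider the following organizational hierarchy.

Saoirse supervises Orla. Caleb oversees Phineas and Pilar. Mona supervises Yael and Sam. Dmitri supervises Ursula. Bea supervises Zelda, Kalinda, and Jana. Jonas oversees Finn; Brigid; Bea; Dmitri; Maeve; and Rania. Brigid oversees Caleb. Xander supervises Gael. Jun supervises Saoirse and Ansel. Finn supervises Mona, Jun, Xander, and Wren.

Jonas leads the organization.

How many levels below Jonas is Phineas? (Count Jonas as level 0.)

Chain from Phineas up to Jonas: Phineas → Caleb → Brigid → Jonas. That is 3 steps up, so Phineas is 3 levels below Jonas.

3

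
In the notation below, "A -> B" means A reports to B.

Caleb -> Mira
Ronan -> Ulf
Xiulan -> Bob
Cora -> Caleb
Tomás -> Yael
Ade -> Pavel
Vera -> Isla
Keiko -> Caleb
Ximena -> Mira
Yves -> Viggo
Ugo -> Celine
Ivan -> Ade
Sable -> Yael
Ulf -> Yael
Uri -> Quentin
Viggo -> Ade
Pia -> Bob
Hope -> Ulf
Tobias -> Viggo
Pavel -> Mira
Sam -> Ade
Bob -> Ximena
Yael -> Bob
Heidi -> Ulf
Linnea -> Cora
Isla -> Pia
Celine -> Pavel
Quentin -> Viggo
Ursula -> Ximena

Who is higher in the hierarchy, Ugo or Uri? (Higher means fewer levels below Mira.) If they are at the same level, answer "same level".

Ugo

Ugo is 3 levels below Mira; Uri is 5. Ugo is higher.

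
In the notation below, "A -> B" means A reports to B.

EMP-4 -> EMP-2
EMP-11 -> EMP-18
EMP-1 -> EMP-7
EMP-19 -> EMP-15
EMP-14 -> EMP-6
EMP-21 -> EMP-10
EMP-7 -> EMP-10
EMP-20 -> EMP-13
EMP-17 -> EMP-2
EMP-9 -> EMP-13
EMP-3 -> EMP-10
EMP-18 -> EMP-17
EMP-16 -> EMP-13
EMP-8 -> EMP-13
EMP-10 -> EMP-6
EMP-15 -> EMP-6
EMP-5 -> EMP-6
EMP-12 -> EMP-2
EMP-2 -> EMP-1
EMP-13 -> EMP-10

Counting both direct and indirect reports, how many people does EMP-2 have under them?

5

EMP-2 directly manages EMP-17, EMP-12, EMP-4. Under EMP-17: EMP-18, EMP-11 (2). EMP-12 has no reports. EMP-4 has no reports. So EMP-2's organization is 3 direct reports plus everyone under them: 3 + 1 + 1 = 5.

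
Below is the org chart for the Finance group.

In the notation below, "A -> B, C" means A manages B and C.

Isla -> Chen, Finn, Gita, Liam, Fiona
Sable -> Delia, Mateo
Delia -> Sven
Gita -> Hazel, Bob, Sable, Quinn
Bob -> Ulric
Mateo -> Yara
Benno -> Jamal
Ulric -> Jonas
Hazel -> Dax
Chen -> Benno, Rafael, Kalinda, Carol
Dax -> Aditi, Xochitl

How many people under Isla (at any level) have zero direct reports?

13

The people in Isla's organization with no one reporting to them are Fiona, Liam, Quinn, Yara, Sven, Jonas, Xochitl, Aditi, Finn, Carol, Kalinda, Rafael, Jamal. That is 13.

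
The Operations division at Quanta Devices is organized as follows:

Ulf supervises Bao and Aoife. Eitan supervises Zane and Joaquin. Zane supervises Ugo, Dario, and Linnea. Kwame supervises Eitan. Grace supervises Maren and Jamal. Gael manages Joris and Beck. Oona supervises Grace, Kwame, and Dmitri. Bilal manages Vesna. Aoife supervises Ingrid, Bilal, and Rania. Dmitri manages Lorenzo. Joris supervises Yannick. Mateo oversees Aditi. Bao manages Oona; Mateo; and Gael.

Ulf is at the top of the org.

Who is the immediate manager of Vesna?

Vesna reports directly to Bilal.

Bilal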